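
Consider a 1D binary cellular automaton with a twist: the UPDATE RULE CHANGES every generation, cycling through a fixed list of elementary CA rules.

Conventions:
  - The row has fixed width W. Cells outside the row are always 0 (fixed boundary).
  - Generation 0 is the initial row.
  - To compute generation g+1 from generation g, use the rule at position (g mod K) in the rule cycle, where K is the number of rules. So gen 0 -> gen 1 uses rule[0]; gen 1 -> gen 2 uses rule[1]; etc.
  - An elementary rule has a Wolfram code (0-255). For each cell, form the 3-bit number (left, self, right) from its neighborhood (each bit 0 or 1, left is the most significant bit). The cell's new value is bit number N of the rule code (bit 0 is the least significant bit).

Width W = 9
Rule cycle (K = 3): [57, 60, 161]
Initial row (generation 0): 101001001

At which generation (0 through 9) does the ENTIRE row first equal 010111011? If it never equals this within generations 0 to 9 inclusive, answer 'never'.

Gen 0: 101001001
Gen 1 (rule 57): 010100100
Gen 2 (rule 60): 011110110
Gen 3 (rule 161): 001101000
Gen 4 (rule 57): 101010111
Gen 5 (rule 60): 111111100
Gen 6 (rule 161): 011111001
Gen 7 (rule 57): 010000100
Gen 8 (rule 60): 011000110
Gen 9 (rule 161): 000010000

Answer: never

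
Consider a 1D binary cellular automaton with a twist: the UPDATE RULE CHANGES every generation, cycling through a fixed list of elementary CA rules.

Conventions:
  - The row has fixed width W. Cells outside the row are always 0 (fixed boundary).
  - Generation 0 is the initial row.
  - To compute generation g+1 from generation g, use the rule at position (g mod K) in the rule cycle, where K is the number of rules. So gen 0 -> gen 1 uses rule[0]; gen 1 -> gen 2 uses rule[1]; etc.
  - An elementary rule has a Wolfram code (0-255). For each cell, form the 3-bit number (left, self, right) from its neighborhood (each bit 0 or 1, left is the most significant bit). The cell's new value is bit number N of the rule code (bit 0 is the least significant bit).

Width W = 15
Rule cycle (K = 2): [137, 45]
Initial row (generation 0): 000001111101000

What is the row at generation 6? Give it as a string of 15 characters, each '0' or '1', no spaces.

Answer: 101001110100100

Derivation:
Gen 0: 000001111101000
Gen 1 (rule 137): 111101111000011
Gen 2 (rule 45): 100011000011010
Gen 3 (rule 137): 001010011010000
Gen 4 (rule 45): 101110010110111
Gen 5 (rule 137): 001100000100110
Gen 6 (rule 45): 101001110100100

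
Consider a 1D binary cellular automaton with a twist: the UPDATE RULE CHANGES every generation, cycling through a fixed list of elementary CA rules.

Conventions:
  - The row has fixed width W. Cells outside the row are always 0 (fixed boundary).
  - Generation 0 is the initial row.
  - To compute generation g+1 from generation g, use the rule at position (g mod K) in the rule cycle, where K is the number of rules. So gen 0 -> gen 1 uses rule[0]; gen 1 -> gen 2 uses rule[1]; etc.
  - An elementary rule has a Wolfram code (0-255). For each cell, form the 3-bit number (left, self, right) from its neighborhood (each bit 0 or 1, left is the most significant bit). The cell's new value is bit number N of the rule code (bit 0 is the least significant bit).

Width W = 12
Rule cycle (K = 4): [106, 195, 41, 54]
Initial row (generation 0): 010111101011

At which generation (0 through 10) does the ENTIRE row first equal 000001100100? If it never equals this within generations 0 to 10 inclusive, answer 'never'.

Answer: 10

Derivation:
Gen 0: 010111101011
Gen 1 (rule 106): 101100110111
Gen 2 (rule 195): 000101010011
Gen 3 (rule 41): 110010100010
Gen 4 (rule 54): 001111110111
Gen 5 (rule 106): 011000011101
Gen 6 (rule 195): 101011101100
Gen 7 (rule 41): 010110011001
Gen 8 (rule 54): 111001100111
Gen 9 (rule 106): 101011101101
Gen 10 (rule 195): 000001100100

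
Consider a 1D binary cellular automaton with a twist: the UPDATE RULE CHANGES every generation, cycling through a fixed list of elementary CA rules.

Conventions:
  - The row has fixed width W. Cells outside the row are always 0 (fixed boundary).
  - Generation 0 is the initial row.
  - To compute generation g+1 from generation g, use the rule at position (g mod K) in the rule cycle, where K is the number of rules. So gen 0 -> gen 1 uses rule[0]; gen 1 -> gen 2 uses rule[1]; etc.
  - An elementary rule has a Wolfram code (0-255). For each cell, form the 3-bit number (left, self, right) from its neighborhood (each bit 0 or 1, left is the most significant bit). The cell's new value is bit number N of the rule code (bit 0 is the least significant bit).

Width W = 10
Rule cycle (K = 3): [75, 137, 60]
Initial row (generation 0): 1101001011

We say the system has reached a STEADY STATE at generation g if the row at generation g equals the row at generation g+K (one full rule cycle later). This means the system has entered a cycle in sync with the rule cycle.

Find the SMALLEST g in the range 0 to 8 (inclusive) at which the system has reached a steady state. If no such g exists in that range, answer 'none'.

Answer: 8

Derivation:
Gen 0: 1101001011
Gen 1 (rule 75): 1100010011
Gen 2 (rule 137): 1001000010
Gen 3 (rule 60): 1101100011
Gen 4 (rule 75): 1101101111
Gen 5 (rule 137): 1001001110
Gen 6 (rule 60): 1101101001
Gen 7 (rule 75): 1101100010
Gen 8 (rule 137): 1001001000
Gen 9 (rule 60): 1101101100
Gen 10 (rule 75): 1101101101
Gen 11 (rule 137): 1001001000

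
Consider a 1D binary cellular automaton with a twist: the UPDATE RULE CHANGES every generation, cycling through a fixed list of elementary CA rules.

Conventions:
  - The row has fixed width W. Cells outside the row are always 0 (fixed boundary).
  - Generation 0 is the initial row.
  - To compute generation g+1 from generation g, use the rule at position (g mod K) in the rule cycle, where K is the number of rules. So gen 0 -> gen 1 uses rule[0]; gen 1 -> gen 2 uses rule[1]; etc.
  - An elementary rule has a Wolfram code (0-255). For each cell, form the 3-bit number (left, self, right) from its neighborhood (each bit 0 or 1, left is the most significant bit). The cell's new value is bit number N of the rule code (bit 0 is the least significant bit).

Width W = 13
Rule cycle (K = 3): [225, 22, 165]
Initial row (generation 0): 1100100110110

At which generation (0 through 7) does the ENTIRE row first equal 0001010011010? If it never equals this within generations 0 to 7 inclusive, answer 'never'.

Answer: never

Derivation:
Gen 0: 1100100110110
Gen 1 (rule 225): 0100000011010
Gen 2 (rule 22): 1110000100011
Gen 3 (rule 165): 0100110101000
Gen 4 (rule 225): 0000011010011
Gen 5 (rule 22): 0000100011100
Gen 6 (rule 165): 1110101001001
Gen 7 (rule 225): 0111010000000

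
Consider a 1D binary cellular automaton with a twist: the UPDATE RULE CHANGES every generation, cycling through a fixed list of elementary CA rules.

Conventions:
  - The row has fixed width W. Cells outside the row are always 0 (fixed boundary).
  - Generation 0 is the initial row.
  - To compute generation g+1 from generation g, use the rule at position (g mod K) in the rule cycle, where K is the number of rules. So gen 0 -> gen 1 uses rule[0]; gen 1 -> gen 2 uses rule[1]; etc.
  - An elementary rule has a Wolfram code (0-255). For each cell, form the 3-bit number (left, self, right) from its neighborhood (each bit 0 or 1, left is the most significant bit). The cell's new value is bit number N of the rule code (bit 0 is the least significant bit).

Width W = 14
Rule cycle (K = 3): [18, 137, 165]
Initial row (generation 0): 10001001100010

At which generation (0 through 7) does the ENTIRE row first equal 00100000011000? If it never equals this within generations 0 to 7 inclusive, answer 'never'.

Answer: never

Derivation:
Gen 0: 10001001100010
Gen 1 (rule 18): 01010110010101
Gen 2 (rule 137): 00000100000000
Gen 3 (rule 165): 11110101111111
Gen 4 (rule 18): 00000000000000
Gen 5 (rule 137): 11111111111111
Gen 6 (rule 165): 01111111111110
Gen 7 (rule 18): 10000000000001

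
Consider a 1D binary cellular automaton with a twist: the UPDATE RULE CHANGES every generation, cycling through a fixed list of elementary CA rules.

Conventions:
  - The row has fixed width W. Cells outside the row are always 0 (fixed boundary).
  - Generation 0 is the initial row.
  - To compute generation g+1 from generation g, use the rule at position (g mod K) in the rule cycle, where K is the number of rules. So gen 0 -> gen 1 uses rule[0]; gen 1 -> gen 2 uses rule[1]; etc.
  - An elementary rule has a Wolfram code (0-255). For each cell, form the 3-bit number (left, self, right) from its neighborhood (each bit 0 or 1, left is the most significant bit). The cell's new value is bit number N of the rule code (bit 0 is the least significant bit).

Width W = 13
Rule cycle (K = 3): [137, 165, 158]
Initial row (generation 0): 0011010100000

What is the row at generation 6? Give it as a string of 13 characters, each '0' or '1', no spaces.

Gen 0: 0011010100000
Gen 1 (rule 137): 1010000001111
Gen 2 (rule 165): 1110111100110
Gen 3 (rule 158): 1100111011101
Gen 4 (rule 137): 1000110011000
Gen 5 (rule 165): 1010000000011
Gen 6 (rule 158): 1011000000110

Answer: 1011000000110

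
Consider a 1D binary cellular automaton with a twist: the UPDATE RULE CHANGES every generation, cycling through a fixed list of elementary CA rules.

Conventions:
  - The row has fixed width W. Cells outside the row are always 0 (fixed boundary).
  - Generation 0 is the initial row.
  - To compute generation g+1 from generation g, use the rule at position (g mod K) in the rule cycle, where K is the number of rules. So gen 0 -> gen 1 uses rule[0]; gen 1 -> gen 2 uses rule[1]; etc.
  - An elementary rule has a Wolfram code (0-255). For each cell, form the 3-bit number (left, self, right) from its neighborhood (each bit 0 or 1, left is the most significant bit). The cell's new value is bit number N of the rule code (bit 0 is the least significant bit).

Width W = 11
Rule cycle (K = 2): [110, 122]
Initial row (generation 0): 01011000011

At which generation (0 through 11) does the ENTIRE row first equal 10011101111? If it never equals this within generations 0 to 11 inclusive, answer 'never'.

Gen 0: 01011000011
Gen 1 (rule 110): 11111000111
Gen 2 (rule 122): 10001101101
Gen 3 (rule 110): 10011111111
Gen 4 (rule 122): 01110000001
Gen 5 (rule 110): 11010000011
Gen 6 (rule 122): 11101000111
Gen 7 (rule 110): 10111001101
Gen 8 (rule 122): 01101111110
Gen 9 (rule 110): 11111000010
Gen 10 (rule 122): 10001100101
Gen 11 (rule 110): 10011101111

Answer: 11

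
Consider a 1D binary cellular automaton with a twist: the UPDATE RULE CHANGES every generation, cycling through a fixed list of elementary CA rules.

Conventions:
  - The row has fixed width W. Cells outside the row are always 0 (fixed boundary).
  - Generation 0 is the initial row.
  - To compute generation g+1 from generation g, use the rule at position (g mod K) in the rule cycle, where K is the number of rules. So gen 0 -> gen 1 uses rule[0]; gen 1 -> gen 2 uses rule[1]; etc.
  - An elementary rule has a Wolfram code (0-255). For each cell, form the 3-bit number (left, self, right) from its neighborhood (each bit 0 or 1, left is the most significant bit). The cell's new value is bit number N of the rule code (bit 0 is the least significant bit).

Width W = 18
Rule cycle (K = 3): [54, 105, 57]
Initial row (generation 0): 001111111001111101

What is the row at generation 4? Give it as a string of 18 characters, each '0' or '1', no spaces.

Gen 0: 001111111001111101
Gen 1 (rule 54): 010000000110000011
Gen 2 (rule 105): 000111110110111011
Gen 3 (rule 57): 110100001101100110
Gen 4 (rule 54): 001110010010011001

Answer: 001110010010011001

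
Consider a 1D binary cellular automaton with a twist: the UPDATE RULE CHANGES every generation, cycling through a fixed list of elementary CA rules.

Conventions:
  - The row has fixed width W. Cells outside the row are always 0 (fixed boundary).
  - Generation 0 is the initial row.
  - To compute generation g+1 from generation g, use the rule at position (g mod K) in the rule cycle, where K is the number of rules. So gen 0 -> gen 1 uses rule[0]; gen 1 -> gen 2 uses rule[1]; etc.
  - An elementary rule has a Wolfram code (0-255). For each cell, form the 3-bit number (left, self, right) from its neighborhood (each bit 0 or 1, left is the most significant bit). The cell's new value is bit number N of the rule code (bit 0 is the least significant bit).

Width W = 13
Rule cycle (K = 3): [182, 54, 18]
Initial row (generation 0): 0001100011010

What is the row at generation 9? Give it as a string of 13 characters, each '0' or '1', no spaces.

Gen 0: 0001100011010
Gen 1 (rule 182): 0010010100111
Gen 2 (rule 54): 0111111111000
Gen 3 (rule 18): 1000000000100
Gen 4 (rule 182): 1100000001110
Gen 5 (rule 54): 0010000010001
Gen 6 (rule 18): 0101000101010
Gen 7 (rule 182): 1111101111111
Gen 8 (rule 54): 0000010000000
Gen 9 (rule 18): 0000101000000

Answer: 0000101000000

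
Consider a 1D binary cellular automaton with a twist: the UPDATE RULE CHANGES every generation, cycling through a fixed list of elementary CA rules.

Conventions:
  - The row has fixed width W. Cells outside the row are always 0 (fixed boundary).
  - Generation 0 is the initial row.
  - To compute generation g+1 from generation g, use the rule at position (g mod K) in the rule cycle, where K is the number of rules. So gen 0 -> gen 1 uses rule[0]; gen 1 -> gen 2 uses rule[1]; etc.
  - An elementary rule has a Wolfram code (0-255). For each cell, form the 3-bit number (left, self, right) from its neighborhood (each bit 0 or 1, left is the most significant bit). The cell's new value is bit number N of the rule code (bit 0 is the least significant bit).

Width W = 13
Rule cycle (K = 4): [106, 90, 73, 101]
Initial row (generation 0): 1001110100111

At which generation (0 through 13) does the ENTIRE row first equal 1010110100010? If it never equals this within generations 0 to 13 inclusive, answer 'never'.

Answer: never

Derivation:
Gen 0: 1001110100111
Gen 1 (rule 106): 0011011001101
Gen 2 (rule 90): 0111011111100
Gen 3 (rule 73): 0101010000101
Gen 4 (rule 101): 0111110110111
Gen 5 (rule 106): 1100011111101
Gen 6 (rule 90): 1110110000100
Gen 7 (rule 73): 1010110110001
Gen 8 (rule 101): 1111011010101
Gen 9 (rule 106): 1001111101010
Gen 10 (rule 90): 0111000100001
Gen 11 (rule 73): 0101010001100
Gen 12 (rule 101): 0111110100101
Gen 13 (rule 106): 1100011001010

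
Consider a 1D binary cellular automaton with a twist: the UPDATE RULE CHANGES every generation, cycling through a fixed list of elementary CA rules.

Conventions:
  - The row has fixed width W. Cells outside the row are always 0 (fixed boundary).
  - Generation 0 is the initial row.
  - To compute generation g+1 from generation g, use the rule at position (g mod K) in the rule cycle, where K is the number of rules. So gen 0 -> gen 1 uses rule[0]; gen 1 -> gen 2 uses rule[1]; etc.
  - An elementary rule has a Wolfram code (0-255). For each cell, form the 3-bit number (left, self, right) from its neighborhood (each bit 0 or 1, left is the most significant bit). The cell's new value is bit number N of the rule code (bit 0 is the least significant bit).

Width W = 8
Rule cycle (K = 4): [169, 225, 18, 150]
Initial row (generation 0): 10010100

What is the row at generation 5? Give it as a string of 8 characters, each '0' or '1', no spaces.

Answer: 10110011

Derivation:
Gen 0: 10010100
Gen 1 (rule 169): 00001001
Gen 2 (rule 225): 11100000
Gen 3 (rule 18): 00010000
Gen 4 (rule 150): 00111000
Gen 5 (rule 169): 10110011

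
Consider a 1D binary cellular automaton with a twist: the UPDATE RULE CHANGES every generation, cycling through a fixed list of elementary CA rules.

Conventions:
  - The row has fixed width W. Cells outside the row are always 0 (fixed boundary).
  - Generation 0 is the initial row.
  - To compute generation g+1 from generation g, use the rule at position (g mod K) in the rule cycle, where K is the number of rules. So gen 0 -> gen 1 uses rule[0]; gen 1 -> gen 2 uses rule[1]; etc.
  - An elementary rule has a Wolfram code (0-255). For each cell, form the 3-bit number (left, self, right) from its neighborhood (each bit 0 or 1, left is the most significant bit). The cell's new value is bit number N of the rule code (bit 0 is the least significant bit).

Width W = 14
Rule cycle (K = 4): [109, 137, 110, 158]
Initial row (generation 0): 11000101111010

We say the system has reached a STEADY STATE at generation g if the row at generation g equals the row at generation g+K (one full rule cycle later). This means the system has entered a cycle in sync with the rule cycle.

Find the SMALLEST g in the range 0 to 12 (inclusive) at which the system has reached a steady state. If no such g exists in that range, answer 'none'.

Gen 0: 11000101111010
Gen 1 (rule 109): 11010111001110
Gen 2 (rule 137): 10000110001100
Gen 3 (rule 110): 10001110011100
Gen 4 (rule 158): 11011101111010
Gen 5 (rule 109): 11110111001110
Gen 6 (rule 137): 11100110001100
Gen 7 (rule 110): 10101110011100
Gen 8 (rule 158): 10101101111010
Gen 9 (rule 109): 11111111001110
Gen 10 (rule 137): 11111110001100
Gen 11 (rule 110): 10000010011100
Gen 12 (rule 158): 11000111111010
Gen 13 (rule 109): 11010100001110
Gen 14 (rule 137): 10000001101100
Gen 15 (rule 110): 10000011111100
Gen 16 (rule 158): 11000111111010

Answer: 12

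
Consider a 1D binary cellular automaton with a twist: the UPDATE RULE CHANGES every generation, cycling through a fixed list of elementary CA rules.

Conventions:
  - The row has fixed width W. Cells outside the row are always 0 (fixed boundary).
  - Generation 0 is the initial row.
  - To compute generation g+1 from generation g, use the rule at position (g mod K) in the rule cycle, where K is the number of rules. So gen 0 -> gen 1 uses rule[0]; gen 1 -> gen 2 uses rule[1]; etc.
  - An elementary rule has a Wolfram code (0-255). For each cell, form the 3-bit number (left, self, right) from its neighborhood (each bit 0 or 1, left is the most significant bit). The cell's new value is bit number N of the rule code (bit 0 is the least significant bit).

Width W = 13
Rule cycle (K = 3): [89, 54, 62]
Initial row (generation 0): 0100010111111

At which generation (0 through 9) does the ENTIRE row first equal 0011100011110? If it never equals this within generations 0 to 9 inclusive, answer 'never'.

Gen 0: 0100010111111
Gen 1 (rule 89): 0011000100001
Gen 2 (rule 54): 0100101110011
Gen 3 (rule 62): 1111111001110
Gen 4 (rule 89): 1000001101011
Gen 5 (rule 54): 1100010011100
Gen 6 (rule 62): 1010111110010
Gen 7 (rule 89): 0000100011001
Gen 8 (rule 54): 0001110100111
Gen 9 (rule 62): 0011001111100

Answer: never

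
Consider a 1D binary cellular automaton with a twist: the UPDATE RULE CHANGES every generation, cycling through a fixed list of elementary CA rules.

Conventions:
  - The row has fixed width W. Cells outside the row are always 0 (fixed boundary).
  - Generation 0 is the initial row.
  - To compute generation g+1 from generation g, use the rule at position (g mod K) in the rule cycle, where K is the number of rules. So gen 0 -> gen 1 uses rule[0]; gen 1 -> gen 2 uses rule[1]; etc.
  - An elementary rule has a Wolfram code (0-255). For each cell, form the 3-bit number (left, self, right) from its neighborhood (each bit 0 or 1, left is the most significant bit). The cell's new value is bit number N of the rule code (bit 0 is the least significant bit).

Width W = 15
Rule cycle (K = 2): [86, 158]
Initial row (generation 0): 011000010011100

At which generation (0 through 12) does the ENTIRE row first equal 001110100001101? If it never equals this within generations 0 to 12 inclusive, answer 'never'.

Gen 0: 011000010011100
Gen 1 (rule 86): 101100111100110
Gen 2 (rule 158): 101011111011101
Gen 3 (rule 86): 101000001000101
Gen 4 (rule 158): 101100011101101
Gen 5 (rule 86): 100110100100101
Gen 6 (rule 158): 111100111111101
Gen 7 (rule 86): 000111000000101
Gen 8 (rule 158): 001110100001101
Gen 9 (rule 86): 010010110010101
Gen 10 (rule 158): 111110101110101
Gen 11 (rule 86): 000010100010101
Gen 12 (rule 158): 000110110110101

Answer: 8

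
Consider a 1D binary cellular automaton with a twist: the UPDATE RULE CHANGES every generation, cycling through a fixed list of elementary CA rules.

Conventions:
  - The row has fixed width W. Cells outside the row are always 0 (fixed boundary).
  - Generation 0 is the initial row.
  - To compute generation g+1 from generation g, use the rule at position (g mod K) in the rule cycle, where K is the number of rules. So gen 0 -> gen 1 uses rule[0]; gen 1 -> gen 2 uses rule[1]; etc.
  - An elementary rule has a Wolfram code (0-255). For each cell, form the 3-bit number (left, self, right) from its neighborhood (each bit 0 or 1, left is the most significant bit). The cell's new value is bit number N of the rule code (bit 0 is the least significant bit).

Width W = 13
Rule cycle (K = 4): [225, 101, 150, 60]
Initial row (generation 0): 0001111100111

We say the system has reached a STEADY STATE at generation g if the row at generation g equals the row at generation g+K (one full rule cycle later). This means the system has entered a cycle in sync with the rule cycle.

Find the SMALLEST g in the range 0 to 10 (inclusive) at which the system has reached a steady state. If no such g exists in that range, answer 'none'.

Gen 0: 0001111100111
Gen 1 (rule 225): 1100111100011
Gen 2 (rule 101): 0100000101001
Gen 3 (rule 150): 1110001101111
Gen 4 (rule 60): 1001001011000
Gen 5 (rule 225): 0000000101011
Gen 6 (rule 101): 1111110111101
Gen 7 (rule 150): 0111100011001
Gen 8 (rule 60): 0100010010101
Gen 9 (rule 225): 0001000001010
Gen 10 (rule 101): 1101011101110
Gen 11 (rule 150): 0001001000101
Gen 12 (rule 60): 0001101100111
Gen 13 (rule 225): 1100110100011
Gen 14 (rule 101): 0100011101001

Answer: none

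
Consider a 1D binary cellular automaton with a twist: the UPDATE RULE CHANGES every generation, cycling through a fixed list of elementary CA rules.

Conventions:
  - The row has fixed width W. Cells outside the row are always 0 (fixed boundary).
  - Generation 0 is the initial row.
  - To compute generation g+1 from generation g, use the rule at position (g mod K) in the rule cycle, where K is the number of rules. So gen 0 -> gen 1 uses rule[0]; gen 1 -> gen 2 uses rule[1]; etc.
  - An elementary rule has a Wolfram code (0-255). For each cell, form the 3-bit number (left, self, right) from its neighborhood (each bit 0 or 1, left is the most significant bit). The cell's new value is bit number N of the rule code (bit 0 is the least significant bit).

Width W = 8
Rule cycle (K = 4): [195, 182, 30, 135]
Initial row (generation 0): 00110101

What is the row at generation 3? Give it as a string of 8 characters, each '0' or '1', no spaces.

Gen 0: 00110101
Gen 1 (rule 195): 11010000
Gen 2 (rule 182): 00111000
Gen 3 (rule 30): 01100100

Answer: 01100100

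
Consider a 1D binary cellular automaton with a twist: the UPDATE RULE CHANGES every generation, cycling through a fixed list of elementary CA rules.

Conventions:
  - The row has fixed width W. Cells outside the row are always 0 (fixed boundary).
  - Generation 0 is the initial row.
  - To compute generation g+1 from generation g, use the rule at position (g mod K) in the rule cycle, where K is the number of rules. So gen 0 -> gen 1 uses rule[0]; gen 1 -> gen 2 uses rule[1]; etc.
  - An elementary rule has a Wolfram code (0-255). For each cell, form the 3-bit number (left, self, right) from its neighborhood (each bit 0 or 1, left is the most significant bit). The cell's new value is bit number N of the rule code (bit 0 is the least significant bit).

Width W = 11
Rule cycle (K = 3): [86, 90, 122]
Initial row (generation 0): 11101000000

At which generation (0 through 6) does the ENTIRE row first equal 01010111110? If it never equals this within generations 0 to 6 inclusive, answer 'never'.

Answer: 5

Derivation:
Gen 0: 11101000000
Gen 1 (rule 86): 00101100000
Gen 2 (rule 90): 01001110000
Gen 3 (rule 122): 10111011000
Gen 4 (rule 86): 10001001100
Gen 5 (rule 90): 01010111110
Gen 6 (rule 122): 10101100011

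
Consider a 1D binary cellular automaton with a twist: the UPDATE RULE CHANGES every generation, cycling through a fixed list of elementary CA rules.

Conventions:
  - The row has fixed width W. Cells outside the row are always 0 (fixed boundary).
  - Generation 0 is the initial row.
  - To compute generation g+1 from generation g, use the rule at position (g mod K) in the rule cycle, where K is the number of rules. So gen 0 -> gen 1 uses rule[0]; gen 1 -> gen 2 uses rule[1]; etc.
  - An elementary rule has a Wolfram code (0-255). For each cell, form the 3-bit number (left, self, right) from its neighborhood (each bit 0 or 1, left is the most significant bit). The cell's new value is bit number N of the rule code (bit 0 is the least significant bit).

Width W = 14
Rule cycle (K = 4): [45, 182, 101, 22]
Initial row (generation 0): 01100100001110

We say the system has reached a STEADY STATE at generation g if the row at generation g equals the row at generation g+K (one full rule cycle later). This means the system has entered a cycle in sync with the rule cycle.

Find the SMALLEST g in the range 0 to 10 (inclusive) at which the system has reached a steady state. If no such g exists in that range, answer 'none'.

Gen 0: 01100100001110
Gen 1 (rule 45): 01000101101000
Gen 2 (rule 182): 11101110011100
Gen 3 (rule 101): 00110010000101
Gen 4 (rule 22): 01001111001101
Gen 5 (rule 45): 01001000001011
Gen 6 (rule 182): 11111100011100
Gen 7 (rule 101): 00000101000101
Gen 8 (rule 22): 00001101101101
Gen 9 (rule 45): 11101011011011
Gen 10 (rule 182): 01011100100100
Gen 11 (rule 101): 01100100100101
Gen 12 (rule 22): 10011111111101
Gen 13 (rule 45): 10010000000011
Gen 14 (rule 182): 11111000000100

Answer: none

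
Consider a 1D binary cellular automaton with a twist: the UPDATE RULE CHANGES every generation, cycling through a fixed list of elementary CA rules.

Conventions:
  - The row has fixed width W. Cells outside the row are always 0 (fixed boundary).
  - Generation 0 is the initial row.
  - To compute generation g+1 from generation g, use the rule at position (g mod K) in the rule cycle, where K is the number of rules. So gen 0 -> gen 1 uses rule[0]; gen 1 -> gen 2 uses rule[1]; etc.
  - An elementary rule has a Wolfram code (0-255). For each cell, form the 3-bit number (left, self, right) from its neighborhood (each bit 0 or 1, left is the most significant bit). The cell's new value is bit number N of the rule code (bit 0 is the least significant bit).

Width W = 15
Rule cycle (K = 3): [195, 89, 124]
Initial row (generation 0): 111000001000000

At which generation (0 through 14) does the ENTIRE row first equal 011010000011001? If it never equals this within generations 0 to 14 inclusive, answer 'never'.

Gen 0: 111000001000000
Gen 1 (rule 195): 011011110011111
Gen 2 (rule 89): 011010011010001
Gen 3 (rule 124): 011111011111001
Gen 4 (rule 195): 101111001111010
Gen 5 (rule 89): 001001101001001
Gen 6 (rule 124): 001101111101101
Gen 7 (rule 195): 110100111100100
Gen 8 (rule 89): 110010100110011
Gen 9 (rule 124): 111011110111011
Gen 10 (rule 195): 011001110011001
Gen 11 (rule 89): 011101011011100
Gen 12 (rule 124): 010111111110110
Gen 13 (rule 195): 100011111110010
Gen 14 (rule 89): 011010000011001

Answer: 14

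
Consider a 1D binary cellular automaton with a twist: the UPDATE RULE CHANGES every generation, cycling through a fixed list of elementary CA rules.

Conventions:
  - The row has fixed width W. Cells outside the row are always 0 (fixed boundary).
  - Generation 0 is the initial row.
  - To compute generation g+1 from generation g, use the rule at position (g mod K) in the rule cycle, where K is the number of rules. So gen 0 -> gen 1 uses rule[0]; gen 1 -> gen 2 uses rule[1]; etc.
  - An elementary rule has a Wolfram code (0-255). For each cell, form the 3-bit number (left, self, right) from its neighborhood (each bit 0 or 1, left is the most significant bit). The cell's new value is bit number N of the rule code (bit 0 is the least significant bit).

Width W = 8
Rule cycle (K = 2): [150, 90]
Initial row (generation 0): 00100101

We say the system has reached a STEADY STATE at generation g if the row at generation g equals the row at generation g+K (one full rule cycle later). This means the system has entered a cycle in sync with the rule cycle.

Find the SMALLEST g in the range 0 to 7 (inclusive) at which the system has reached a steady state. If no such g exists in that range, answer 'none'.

Gen 0: 00100101
Gen 1 (rule 150): 01111101
Gen 2 (rule 90): 11000100
Gen 3 (rule 150): 00101110
Gen 4 (rule 90): 01001011
Gen 5 (rule 150): 11111000
Gen 6 (rule 90): 10001100
Gen 7 (rule 150): 11010010
Gen 8 (rule 90): 11001101
Gen 9 (rule 150): 00110001

Answer: none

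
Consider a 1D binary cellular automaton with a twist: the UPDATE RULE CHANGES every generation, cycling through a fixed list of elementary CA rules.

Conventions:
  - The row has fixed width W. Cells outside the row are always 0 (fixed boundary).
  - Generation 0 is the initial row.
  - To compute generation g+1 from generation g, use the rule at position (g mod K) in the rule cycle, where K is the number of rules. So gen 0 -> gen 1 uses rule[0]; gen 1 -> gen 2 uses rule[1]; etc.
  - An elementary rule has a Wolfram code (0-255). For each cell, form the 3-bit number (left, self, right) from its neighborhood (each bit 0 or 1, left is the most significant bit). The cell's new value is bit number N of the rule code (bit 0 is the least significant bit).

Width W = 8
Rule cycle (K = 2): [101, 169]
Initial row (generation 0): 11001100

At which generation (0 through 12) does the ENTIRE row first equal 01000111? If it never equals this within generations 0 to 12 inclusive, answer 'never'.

Gen 0: 11001100
Gen 1 (rule 101): 01000101
Gen 2 (rule 169): 00010010
Gen 3 (rule 101): 11010010
Gen 4 (rule 169): 10100000
Gen 5 (rule 101): 11101111
Gen 6 (rule 169): 11011110
Gen 7 (rule 101): 01100010
Gen 8 (rule 169): 01001000
Gen 9 (rule 101): 01001011
Gen 10 (rule 169): 00000110
Gen 11 (rule 101): 11110010
Gen 12 (rule 169): 11100000

Answer: never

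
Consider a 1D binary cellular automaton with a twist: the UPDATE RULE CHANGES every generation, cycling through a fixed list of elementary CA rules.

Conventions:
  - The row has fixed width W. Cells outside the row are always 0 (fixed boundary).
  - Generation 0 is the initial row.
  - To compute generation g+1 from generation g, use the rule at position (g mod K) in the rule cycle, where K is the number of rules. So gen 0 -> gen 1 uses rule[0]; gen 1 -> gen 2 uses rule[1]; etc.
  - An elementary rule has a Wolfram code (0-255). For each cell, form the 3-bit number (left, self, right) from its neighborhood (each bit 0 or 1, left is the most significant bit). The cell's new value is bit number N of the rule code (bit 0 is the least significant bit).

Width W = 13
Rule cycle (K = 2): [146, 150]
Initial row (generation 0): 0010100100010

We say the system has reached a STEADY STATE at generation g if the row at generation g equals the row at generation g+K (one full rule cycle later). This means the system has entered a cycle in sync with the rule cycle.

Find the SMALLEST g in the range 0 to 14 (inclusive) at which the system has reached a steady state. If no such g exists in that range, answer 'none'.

Answer: 9

Derivation:
Gen 0: 0010100100010
Gen 1 (rule 146): 0100011010101
Gen 2 (rule 150): 1110100010101
Gen 3 (rule 146): 0100010100000
Gen 4 (rule 150): 1110110110000
Gen 5 (rule 146): 0100000001000
Gen 6 (rule 150): 1110000011100
Gen 7 (rule 146): 0101000101010
Gen 8 (rule 150): 1101101101011
Gen 9 (rule 146): 0000000000000
Gen 10 (rule 150): 0000000000000
Gen 11 (rule 146): 0000000000000
Gen 12 (rule 150): 0000000000000
Gen 13 (rule 146): 0000000000000
Gen 14 (rule 150): 0000000000000
Gen 15 (rule 146): 0000000000000
Gen 16 (rule 150): 0000000000000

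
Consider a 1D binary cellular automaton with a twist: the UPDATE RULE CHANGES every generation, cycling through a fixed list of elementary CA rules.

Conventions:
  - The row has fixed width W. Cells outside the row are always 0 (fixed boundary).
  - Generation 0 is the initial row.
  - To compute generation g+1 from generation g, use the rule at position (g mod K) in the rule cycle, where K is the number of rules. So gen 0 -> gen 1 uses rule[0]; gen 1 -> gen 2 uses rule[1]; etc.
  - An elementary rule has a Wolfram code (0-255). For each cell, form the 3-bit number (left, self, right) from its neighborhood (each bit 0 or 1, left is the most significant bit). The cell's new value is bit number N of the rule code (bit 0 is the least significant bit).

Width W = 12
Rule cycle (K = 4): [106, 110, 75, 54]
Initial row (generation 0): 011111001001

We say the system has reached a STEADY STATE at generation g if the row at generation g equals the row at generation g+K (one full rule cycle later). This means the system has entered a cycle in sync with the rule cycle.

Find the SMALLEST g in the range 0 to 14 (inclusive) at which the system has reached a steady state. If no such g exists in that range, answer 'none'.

Gen 0: 011111001001
Gen 1 (rule 106): 110001010010
Gen 2 (rule 110): 110011110110
Gen 3 (rule 75): 110110010110
Gen 4 (rule 54): 001001111001
Gen 5 (rule 106): 010011001010
Gen 6 (rule 110): 110111011110
Gen 7 (rule 75): 110101010010
Gen 8 (rule 54): 001111111111
Gen 9 (rule 106): 011000000001
Gen 10 (rule 110): 111000000011
Gen 11 (rule 75): 101011111111
Gen 12 (rule 54): 111100000000
Gen 13 (rule 106): 100100000000
Gen 14 (rule 110): 101100000000
Gen 15 (rule 75): 001101111111
Gen 16 (rule 54): 010010000000
Gen 17 (rule 106): 100100000000
Gen 18 (rule 110): 101100000000

Answer: 13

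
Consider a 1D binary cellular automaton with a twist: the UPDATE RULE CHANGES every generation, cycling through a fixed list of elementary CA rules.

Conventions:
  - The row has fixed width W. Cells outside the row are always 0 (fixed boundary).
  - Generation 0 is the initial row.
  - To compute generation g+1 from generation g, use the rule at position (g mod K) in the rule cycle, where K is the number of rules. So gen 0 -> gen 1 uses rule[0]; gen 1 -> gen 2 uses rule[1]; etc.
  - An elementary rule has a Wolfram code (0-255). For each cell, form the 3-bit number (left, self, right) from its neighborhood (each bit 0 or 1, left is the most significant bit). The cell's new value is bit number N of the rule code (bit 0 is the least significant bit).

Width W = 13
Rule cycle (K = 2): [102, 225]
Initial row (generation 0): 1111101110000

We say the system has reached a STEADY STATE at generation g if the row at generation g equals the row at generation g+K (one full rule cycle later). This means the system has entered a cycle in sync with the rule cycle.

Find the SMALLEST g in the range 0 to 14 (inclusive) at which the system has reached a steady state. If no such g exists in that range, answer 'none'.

Answer: none

Derivation:
Gen 0: 1111101110000
Gen 1 (rule 102): 0000110010000
Gen 2 (rule 225): 1110010000111
Gen 3 (rule 102): 0010110001001
Gen 4 (rule 225): 1001010100000
Gen 5 (rule 102): 1011111100000
Gen 6 (rule 225): 0101111101111
Gen 7 (rule 102): 1110000110001
Gen 8 (rule 225): 0110110010100
Gen 9 (rule 102): 1011010111100
Gen 10 (rule 225): 0101101011101
Gen 11 (rule 102): 1110111100111
Gen 12 (rule 225): 0111011100011
Gen 13 (rule 102): 1001100100101
Gen 14 (rule 225): 0000100000010
Gen 15 (rule 102): 0001100000110
Gen 16 (rule 225): 1100101110010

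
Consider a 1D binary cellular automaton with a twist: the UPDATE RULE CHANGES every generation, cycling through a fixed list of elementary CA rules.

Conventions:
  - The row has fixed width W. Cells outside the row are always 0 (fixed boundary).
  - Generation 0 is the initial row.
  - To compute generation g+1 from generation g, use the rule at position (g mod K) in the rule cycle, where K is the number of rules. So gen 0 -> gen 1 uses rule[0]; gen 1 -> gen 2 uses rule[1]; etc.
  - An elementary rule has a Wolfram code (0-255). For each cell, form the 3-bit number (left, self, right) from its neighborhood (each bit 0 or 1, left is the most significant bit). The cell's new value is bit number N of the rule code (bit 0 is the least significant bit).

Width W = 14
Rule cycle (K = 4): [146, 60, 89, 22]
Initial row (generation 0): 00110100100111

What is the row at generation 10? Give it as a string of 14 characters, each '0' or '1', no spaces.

Gen 0: 00110100100111
Gen 1 (rule 146): 01000011011010
Gen 2 (rule 60): 01100010110111
Gen 3 (rule 89): 01111000110101
Gen 4 (rule 22): 10000101000101
Gen 5 (rule 146): 01001000101000
Gen 6 (rule 60): 01101100111100
Gen 7 (rule 89): 01101110100111
Gen 8 (rule 22): 10000000111000
Gen 9 (rule 146): 01000001010100
Gen 10 (rule 60): 01100001111110

Answer: 01100001111110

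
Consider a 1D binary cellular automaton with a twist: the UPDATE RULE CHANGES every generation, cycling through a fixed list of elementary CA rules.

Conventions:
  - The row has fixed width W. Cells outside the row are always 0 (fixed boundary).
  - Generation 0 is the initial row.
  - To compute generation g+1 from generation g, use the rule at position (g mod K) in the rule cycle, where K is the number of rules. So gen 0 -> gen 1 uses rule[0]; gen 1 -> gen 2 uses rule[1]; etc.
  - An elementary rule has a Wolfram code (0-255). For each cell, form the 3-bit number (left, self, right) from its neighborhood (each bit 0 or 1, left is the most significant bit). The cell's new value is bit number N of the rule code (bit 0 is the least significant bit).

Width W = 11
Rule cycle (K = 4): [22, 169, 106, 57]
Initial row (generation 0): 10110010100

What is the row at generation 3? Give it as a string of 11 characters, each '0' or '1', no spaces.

Answer: 01011111100

Derivation:
Gen 0: 10110010100
Gen 1 (rule 22): 10001110110
Gen 2 (rule 169): 00101101100
Gen 3 (rule 106): 01011111100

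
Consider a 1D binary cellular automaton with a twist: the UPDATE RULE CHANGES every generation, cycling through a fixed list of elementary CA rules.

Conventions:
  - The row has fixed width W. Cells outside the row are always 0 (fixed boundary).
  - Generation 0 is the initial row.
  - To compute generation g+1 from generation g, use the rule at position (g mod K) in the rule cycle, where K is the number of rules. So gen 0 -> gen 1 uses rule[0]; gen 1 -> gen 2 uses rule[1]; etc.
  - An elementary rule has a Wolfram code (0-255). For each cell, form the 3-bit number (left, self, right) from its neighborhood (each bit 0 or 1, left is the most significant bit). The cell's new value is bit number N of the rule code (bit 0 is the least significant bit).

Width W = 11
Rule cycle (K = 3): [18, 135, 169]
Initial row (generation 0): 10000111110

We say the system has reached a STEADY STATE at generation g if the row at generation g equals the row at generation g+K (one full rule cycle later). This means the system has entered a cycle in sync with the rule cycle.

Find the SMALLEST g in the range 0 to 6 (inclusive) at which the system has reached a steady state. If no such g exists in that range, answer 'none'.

Answer: 4

Derivation:
Gen 0: 10000111110
Gen 1 (rule 18): 01001000001
Gen 2 (rule 135): 11011011111
Gen 3 (rule 169): 10110111110
Gen 4 (rule 18): 00000000001
Gen 5 (rule 135): 11111111111
Gen 6 (rule 169): 11111111110
Gen 7 (rule 18): 00000000001
Gen 8 (rule 135): 11111111111
Gen 9 (rule 169): 11111111110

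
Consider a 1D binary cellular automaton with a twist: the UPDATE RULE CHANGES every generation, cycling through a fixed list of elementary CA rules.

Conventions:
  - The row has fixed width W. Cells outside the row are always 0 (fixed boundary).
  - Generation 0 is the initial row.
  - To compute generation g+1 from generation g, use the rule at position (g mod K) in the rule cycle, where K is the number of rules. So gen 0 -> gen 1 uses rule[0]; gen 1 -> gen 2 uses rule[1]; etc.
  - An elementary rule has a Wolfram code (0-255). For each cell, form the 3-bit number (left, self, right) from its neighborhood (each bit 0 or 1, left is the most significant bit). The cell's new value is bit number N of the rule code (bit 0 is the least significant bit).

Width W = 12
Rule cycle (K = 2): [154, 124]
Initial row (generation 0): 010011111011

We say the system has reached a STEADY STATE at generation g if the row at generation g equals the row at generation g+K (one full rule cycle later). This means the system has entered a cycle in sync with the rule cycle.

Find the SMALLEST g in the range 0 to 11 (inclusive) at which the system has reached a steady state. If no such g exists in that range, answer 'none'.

Answer: 9

Derivation:
Gen 0: 010011111011
Gen 1 (rule 154): 101111110010
Gen 2 (rule 124): 111000011011
Gen 3 (rule 154): 110100110010
Gen 4 (rule 124): 111110111011
Gen 5 (rule 154): 111100110010
Gen 6 (rule 124): 100110111011
Gen 7 (rule 154): 011100110010
Gen 8 (rule 124): 010110111011
Gen 9 (rule 154): 100100110010
Gen 10 (rule 124): 110110111011
Gen 11 (rule 154): 100100110010
Gen 12 (rule 124): 110110111011
Gen 13 (rule 154): 100100110010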